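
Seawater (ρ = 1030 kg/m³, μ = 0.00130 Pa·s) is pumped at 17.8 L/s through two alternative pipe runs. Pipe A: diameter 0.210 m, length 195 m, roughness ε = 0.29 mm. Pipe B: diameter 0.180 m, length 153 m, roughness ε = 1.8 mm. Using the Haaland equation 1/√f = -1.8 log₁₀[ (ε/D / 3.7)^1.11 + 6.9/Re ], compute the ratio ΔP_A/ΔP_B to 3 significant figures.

ΔP_A/ΔP_B ≈ 0.359

Pipe A: V = Q/A = 0.0178/0.03464 = 0.5139 m/s; Re = 8.551e+04; ε/D = 0.00138; Haaland → f = 0.02349; ΔP_A = f(L/D)(ρV²/2) = 2967 Pa.
Pipe B: V = Q/A = 0.0178/0.02545 = 0.6995 m/s; Re = 9.976e+04; ε/D = 0.01; Haaland → f = 0.03854; ΔP_B = f(L/D)(ρV²/2) = 8255 Pa.
ΔP_A/ΔP_B = 2967/8255 = 0.359.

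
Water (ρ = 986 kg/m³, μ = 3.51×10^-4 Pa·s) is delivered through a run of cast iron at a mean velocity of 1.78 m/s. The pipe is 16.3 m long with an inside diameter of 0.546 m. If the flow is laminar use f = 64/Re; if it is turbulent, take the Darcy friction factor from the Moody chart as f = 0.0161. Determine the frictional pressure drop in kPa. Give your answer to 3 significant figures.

ΔP ≈ 0.751 kPa

Reynolds number Re = ρVD/μ = 986 · 1.78 · 0.546 / 0.000351 = 2.73e+06.
Re > 4000 → turbulent; use the Moody-chart value f = 0.0161.
Darcy-Weisbach: ΔP = f(L/D)(ρV²/2) = 0.0161·(16.3/0.546)·(986·1.78²/2) = 0.0161·29.85·1562 = 750.8 Pa.
ΔP = 750.8 Pa = 0.751 kPa.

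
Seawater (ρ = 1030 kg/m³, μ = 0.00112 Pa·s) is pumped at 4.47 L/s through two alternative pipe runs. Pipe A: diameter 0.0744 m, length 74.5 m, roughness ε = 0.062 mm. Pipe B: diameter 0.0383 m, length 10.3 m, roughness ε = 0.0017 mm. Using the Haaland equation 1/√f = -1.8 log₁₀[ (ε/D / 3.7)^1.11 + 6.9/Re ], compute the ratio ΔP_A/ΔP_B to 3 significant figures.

ΔP_A/ΔP_B ≈ 0.343

Pipe A: V = Q/A = 0.00447/0.004347 = 1.028 m/s; Re = 7.035e+04; ε/D = 0.000833; Haaland → f = 0.02222; ΔP_A = f(L/D)(ρV²/2) = 1.211e+04 Pa.
Pipe B: V = Q/A = 0.00447/0.001152 = 3.88 m/s; Re = 1.367e+05; ε/D = 4.44e-05; Haaland → f = 0.01694; ΔP_B = f(L/D)(ρV²/2) = 3.532e+04 Pa.
ΔP_A/ΔP_B = 1.211e+04/3.532e+04 = 0.343.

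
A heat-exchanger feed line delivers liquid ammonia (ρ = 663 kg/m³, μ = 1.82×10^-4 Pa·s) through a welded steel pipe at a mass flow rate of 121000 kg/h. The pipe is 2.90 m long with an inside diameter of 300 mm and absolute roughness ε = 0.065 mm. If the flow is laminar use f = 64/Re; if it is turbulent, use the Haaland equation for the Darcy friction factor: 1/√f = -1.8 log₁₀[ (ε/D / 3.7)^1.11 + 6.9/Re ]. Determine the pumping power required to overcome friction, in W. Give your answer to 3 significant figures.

P ≈ 1.25 W

ṁ = 121000 kg/h = 121000/3600 = 33.61 kg/s.
A = πD²/4 = π(0.3)²/4 = 0.07069 m²; mean velocity V = ṁ/(ρA) = 33.61/(663 · 0.07069) = 0.7172 m/s.
Reynolds number Re = ρVD/μ = 663 · 0.7172 · 0.3 / 0.000182 = 7.838e+05.
Re > 4000 → turbulent. Relative roughness ε/D = 6.5e-05/0.3 = 0.000217. Haaland: 1/√f = -1.8 log₁₀[(0.000217/3.7)^1.11 + 6.9/7.838e+05] = -1.8 log₁₀[2e-05 + 8.8e-06] = 8.172, so f = 0.01498.
Darcy-Weisbach: ΔP = f(L/D)(ρV²/2) = 0.01498·(2.9/0.3)·(663·0.7172²/2) = 0.01498·9.667·170.5 = 24.68 Pa.
Q = ṁ/ρ = 33.61/663 = 0.0507 m³/s.
Pumping power P = QΔP = 0.0507·24.68 = 1.251 W = 1.25 W.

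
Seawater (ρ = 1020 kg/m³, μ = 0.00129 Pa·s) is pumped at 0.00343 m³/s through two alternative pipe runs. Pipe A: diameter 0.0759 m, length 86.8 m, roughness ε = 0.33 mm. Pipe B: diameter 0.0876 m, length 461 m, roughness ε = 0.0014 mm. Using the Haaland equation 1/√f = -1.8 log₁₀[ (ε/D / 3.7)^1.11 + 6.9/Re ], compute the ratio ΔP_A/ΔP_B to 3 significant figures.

ΔP_A/ΔP_B ≈ 0.548

Pipe A: V = Q/A = 0.00343/0.004525 = 0.7581 m/s; Re = 4.55e+04; ε/D = 0.00435; Haaland → f = 0.03114; ΔP_A = f(L/D)(ρV²/2) = 1.044e+04 Pa.
Pipe B: V = Q/A = 0.00343/0.006027 = 0.5691 m/s; Re = 3.942e+04; ε/D = 1.6e-05; Haaland → f = 0.0219; ΔP_B = f(L/D)(ρV²/2) = 1.904e+04 Pa.
ΔP_A/ΔP_B = 1.044e+04/1.904e+04 = 0.548.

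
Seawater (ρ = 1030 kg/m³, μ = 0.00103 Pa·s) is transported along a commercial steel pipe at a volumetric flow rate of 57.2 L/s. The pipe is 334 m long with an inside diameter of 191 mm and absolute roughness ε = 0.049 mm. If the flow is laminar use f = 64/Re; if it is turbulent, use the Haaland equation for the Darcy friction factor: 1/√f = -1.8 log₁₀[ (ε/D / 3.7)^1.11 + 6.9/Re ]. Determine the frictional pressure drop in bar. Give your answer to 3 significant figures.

Q = 57.2 L/s = 57.2/1000 = 0.0572 m³/s.
Cross-sectional area A = πD²/4 = π(0.191)²/4 = 0.02865 m²; mean velocity V = Q/A = 0.0572/0.02865 = 1.996 m/s.
Reynolds number Re = ρVD/μ = 1030 · 1.996 · 0.191 / 0.00103 = 3.813e+05.
Re > 4000 → turbulent. Relative roughness ε/D = 4.9e-05/0.191 = 0.000257. Haaland: 1/√f = -1.8 log₁₀[(0.000257/3.7)^1.11 + 6.9/3.813e+05] = -1.8 log₁₀[2.42e-05 + 1.81e-05] = 7.873, so f = 0.01613.
Darcy-Weisbach: ΔP = f(L/D)(ρV²/2) = 0.01613·(334/0.191)·(1030·1.996²/2) = 0.01613·1749·2053 = 5.79e+04 Pa.
ΔP = 5.79e+04 Pa = 0.579 bar.

ΔP ≈ 0.579 bar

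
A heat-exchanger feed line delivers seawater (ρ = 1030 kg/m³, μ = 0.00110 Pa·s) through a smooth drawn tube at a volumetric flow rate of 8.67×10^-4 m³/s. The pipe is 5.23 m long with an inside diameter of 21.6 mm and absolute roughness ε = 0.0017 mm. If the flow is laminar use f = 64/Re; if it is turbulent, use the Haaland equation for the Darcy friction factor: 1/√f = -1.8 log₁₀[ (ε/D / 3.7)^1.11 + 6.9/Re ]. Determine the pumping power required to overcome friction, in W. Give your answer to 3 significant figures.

P ≈ 12.8 W

Cross-sectional area A = πD²/4 = π(0.0216)²/4 = 0.0003664 m²; mean velocity V = Q/A = 0.000867/0.0003664 = 2.366 m/s.
Reynolds number Re = ρVD/μ = 1030 · 2.366 · 0.0216 / 0.0011 = 4.785e+04.
Re > 4000 → turbulent. Relative roughness ε/D = 1.7e-06/0.0216 = 7.87e-05. Haaland: 1/√f = -1.8 log₁₀[(7.87e-05/3.7)^1.11 + 6.9/4.785e+04] = -1.8 log₁₀[6.51e-06 + 0.000144] = 6.879, so f = 0.02113.
Darcy-Weisbach: ΔP = f(L/D)(ρV²/2) = 0.02113·(5.23/0.0216)·(1030·2.366²/2) = 0.02113·242.1·2883 = 1.475e+04 Pa.
Pumping power P = QΔP = 0.000867·1.475e+04 = 12.79 W = 12.8 W.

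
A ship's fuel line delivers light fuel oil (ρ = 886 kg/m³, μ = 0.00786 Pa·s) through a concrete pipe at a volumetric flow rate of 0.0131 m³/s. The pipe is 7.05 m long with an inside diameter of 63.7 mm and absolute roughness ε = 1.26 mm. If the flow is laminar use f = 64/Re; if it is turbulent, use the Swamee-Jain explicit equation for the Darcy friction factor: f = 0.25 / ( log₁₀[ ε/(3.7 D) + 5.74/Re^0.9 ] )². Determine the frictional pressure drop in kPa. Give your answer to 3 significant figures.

Cross-sectional area A = πD²/4 = π(0.0637)²/4 = 0.003187 m²; mean velocity V = Q/A = 0.0131/0.003187 = 4.111 m/s.
Reynolds number Re = ρVD/μ = 886 · 4.111 · 0.0637 / 0.00786 = 2.952e+04.
Re > 4000 → turbulent. Relative roughness ε/D = 0.00126/0.0637 = 0.0198. Swamee-Jain: f = 0.25/(log₁₀[0.0198/3.7 + 5.74/2.952e+04^0.9])² = 0.25/(log₁₀[0.00535 + 0.000544])² = 0.25/(-2.23)² = 0.05028.
Darcy-Weisbach: ΔP = f(L/D)(ρV²/2) = 0.05028·(7.05/0.0637)·(886·4.111²/2) = 0.05028·110.7·7485 = 4.165e+04 Pa.
ΔP = 4.165e+04 Pa = 41.7 kPa.

ΔP ≈ 41.7 kPa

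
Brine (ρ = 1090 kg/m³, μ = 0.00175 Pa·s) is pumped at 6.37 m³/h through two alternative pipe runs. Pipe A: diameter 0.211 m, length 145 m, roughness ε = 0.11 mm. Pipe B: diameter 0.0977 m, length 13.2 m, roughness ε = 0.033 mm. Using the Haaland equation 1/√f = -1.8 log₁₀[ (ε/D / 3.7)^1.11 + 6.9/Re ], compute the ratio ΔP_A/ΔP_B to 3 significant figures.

Pipe A: V = Q/A = 0.001769/0.03497 = 0.0506 m/s; Re = 6650; ε/D = 0.000521; Haaland → f = 0.03517; ΔP_A = f(L/D)(ρV²/2) = 33.73 Pa.
Pipe B: V = Q/A = 0.001769/0.007497 = 0.236 m/s; Re = 1.436e+04; ε/D = 0.000338; Haaland → f = 0.02852; ΔP_B = f(L/D)(ρV²/2) = 117 Pa.
ΔP_A/ΔP_B = 33.73/117 = 0.288.

ΔP_A/ΔP_B ≈ 0.288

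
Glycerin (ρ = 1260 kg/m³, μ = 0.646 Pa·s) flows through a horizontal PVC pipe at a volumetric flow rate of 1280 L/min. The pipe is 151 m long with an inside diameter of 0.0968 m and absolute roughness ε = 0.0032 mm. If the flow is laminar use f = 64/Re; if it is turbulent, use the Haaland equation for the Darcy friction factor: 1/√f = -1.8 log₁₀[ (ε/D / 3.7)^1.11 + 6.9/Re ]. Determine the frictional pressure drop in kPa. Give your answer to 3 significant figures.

Q = 1280 L/min = 1280/60000 = 0.02133 m³/s.
Cross-sectional area A = πD²/4 = π(0.0968)²/4 = 0.007359 m²; mean velocity V = Q/A = 0.02133/0.007359 = 2.899 m/s.
Reynolds number Re = ρVD/μ = 1260 · 2.899 · 0.0968 / 0.646 = 547.3.
Re < 2300 → laminar flow, so f = 64/Re = 64/547.3 = 0.1169 (the turbulent correlation is not needed).
Darcy-Weisbach: ΔP = f(L/D)(ρV²/2) = 0.1169·(151/0.0968)·(1260·2.899²/2) = 0.1169·1560·5294 = 9.657e+05 Pa.
ΔP = 9.657e+05 Pa = 966 kPa.

ΔP ≈ 966 kPa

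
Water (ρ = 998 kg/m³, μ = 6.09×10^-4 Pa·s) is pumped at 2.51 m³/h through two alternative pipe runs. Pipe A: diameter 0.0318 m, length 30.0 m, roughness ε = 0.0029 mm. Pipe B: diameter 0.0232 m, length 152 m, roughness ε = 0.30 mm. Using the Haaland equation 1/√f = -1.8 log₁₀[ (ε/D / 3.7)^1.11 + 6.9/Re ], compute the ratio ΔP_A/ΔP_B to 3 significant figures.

Pipe A: V = Q/A = 0.0006972/0.0007942 = 0.8779 m/s; Re = 4.575e+04; ε/D = 9.12e-05; Haaland → f = 0.02137; ΔP_A = f(L/D)(ρV²/2) = 7754 Pa.
Pipe B: V = Q/A = 0.0006972/0.0004227 = 1.649 m/s; Re = 6.271e+04; ε/D = 0.0129; Haaland → f = 0.04227; ΔP_B = f(L/D)(ρV²/2) = 3.76e+05 Pa.
ΔP_A/ΔP_B = 7754/3.76e+05 = 0.0206.

ΔP_A/ΔP_B ≈ 0.0206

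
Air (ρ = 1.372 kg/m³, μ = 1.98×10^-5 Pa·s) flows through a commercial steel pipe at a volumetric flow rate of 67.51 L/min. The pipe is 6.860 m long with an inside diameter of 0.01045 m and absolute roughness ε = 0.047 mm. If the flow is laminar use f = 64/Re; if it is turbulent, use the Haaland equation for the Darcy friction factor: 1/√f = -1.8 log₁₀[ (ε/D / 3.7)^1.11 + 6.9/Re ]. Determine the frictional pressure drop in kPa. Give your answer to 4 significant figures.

Q = 67.51 L/min = 67.51/60000 = 0.001125 m³/s.
Cross-sectional area A = πD²/4 = π(0.01045)²/4 = 8.577e-05 m²; mean velocity V = Q/A = 0.001125/8.577e-05 = 13.12 m/s.
Reynolds number Re = ρVD/μ = 1.372 · 13.12 · 0.01045 / 1.98e-05 = 9499.
Re > 4000 → turbulent. Relative roughness ε/D = 4.7e-05/0.01045 = 0.0045. Haaland: 1/√f = -1.8 log₁₀[(0.0045/3.7)^1.11 + 6.9/9499] = -1.8 log₁₀[0.000581 + 0.000726] = 5.191, so f = 0.03712.
Darcy-Weisbach: ΔP = f(L/D)(ρV²/2) = 0.03712·(6.86/0.01045)·(1.372·13.12²/2) = 0.03712·656.5·118.1 = 2877 Pa.
ΔP = 2877 Pa = 2.877 kPa.

ΔP ≈ 2.877 kPa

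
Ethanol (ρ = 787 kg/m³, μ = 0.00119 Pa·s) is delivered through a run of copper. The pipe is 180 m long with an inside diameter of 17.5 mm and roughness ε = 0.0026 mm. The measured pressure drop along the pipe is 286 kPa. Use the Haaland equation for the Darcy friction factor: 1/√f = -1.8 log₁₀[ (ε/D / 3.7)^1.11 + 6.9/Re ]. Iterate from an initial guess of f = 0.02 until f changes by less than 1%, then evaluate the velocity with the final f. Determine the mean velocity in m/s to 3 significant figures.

V ≈ 1.64 m/s

Rearranging Darcy-Weisbach: V = √(2·ΔP·D/(f·L·ρ)). With ε/D = 2.6e-06/0.0175 = 0.000149, iterate starting from f = 0.02:
  f = 0.02 → V = √(2·2.86e+05·0.0175/(0.02·180·787)) = 1.88 m/s; Re = ρVD/μ = 2.175e+04; f → 0.02547
  f = 0.02547 → V = 1.666 m/s; Re = 1.928e+04; f → 0.02623
  f = 0.02623 → V = 1.641 m/s; Re = 1.9e+04; f → 0.02632
Converged (Δf/f < 1%). With the final f = 0.02632: V = √(2·2.86e+05·0.0175/(0.02632·180·787)) = 1.638 m/s.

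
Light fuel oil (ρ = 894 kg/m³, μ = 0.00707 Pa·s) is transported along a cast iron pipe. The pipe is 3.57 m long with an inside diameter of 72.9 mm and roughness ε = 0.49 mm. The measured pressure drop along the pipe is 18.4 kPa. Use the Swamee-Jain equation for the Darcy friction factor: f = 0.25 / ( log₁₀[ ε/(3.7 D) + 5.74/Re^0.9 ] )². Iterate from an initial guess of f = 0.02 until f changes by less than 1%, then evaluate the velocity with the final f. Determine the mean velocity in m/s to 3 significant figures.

V ≈ 4.88 m/s

Rearranging Darcy-Weisbach: V = √(2·ΔP·D/(f·L·ρ)). With ε/D = 0.00049/0.0729 = 0.00672, iterate starting from f = 0.02:
  f = 0.02 → V = √(2·1.84e+04·0.0729/(0.02·3.57·894)) = 6.483 m/s; Re = ρVD/μ = 5.976e+04; f → 0.03489
  f = 0.03489 → V = 4.908 m/s; Re = 4.524e+04; f → 0.03533
  f = 0.03533 → V = 4.878 m/s; Re = 4.496e+04; f → 0.03534
Converged (Δf/f < 1%). With the final f = 0.03534: V = √(2·1.84e+04·0.0729/(0.03534·3.57·894)) = 4.877 m/s.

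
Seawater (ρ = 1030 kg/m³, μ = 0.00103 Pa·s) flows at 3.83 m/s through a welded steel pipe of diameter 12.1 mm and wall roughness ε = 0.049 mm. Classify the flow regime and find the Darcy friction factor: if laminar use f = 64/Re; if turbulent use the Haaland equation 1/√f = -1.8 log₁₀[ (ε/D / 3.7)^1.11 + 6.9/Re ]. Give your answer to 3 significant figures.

f ≈ 0.0306

Re = ρVD/μ = 1030·3.83·0.0121/0.00103 = 4.634e+04.
Re > 4000 → turbulent. ε/D = 4.9e-05/0.0121 = 0.00405; Haaland: 1/√f = -1.8 log₁₀[0.000517 + 0.000149] = 5.718, so f = 0.03059.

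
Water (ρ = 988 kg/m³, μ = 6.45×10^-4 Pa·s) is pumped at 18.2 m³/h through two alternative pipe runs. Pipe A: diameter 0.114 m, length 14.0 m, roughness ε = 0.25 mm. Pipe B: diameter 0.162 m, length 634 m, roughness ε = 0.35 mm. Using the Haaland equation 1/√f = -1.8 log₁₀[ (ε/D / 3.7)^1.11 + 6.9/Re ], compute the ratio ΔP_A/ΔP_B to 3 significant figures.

ΔP_A/ΔP_B ≈ 0.125

Pipe A: V = Q/A = 0.005056/0.01021 = 0.4953 m/s; Re = 8.649e+04; ε/D = 0.00219; Haaland → f = 0.02568; ΔP_A = f(L/D)(ρV²/2) = 382.2 Pa.
Pipe B: V = Q/A = 0.005056/0.02061 = 0.2453 m/s; Re = 6.086e+04; ε/D = 0.00216; Haaland → f = 0.02622; ΔP_B = f(L/D)(ρV²/2) = 3050 Pa.
ΔP_A/ΔP_B = 382.2/3050 = 0.125.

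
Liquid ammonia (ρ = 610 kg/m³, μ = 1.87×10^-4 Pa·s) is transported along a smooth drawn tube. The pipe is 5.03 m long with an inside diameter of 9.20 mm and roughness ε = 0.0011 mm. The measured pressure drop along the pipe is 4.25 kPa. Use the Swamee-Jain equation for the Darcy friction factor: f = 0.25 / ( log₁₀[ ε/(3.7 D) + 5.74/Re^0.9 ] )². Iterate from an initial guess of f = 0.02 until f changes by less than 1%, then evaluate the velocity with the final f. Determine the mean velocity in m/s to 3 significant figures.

V ≈ 1.04 m/s

Rearranging Darcy-Weisbach: V = √(2·ΔP·D/(f·L·ρ)). With ε/D = 1.1e-06/0.0092 = 0.00012, iterate starting from f = 0.02:
  f = 0.02 → V = √(2·4250·0.0092/(0.02·5.03·610)) = 1.129 m/s; Re = ρVD/μ = 3.388e+04; f → 0.0231
  f = 0.0231 → V = 1.05 m/s; Re = 3.152e+04; f → 0.02348
  f = 0.02348 → V = 1.042 m/s; Re = 3.127e+04; f → 0.02352
Converged (Δf/f < 1%). With the final f = 0.02352: V = √(2·4250·0.0092/(0.02352·5.03·610)) = 1.041 m/s.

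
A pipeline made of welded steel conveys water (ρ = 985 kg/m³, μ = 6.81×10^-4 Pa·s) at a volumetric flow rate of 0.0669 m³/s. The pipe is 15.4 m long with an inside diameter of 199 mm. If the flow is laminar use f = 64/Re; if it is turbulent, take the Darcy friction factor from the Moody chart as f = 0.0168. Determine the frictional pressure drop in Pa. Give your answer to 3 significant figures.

Cross-sectional area A = πD²/4 = π(0.199)²/4 = 0.0311 m²; mean velocity V = Q/A = 0.0669/0.0311 = 2.151 m/s.
Reynolds number Re = ρVD/μ = 985 · 2.151 · 0.199 / 0.000681 = 6.191e+05.
Re > 4000 → turbulent; use the Moody-chart value f = 0.0168.
Darcy-Weisbach: ΔP = f(L/D)(ρV²/2) = 0.0168·(15.4/0.199)·(985·2.151²/2) = 0.0168·77.39·2279 = 2962 Pa.

ΔP ≈ 2960 Pa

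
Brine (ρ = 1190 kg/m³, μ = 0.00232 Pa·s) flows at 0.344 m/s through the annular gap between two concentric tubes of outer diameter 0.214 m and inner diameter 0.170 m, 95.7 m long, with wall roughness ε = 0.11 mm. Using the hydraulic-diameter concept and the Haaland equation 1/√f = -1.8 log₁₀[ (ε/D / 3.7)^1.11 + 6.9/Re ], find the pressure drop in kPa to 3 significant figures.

ΔP ≈ 5.53 kPa

Hydraulic diameter D_h = 4A/P = D_o - D_i = 0.214 - 0.17 = 0.044 m.
Re = ρVD_h/μ = 1190·0.344·0.044/0.00232 = 7764.
ε/D_h = 0.00011/0.044 = 0.0025; Haaland gives 1/√f = -1.8 log₁₀[0.000303+0.000889] = 5.263, so f = 0.0361.
ΔP = f(L/D_h)(ρV²/2) = 0.0361·95.7/0.044·70.41 = 5529 Pa.
ΔP = 5.53 kPa.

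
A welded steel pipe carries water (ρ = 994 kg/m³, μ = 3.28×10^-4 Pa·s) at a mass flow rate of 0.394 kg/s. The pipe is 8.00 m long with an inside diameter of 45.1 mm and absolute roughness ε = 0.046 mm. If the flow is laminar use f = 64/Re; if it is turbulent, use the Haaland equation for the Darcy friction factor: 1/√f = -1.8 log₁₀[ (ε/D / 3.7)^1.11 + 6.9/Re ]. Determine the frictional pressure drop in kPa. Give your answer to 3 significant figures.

A = πD²/4 = π(0.0451)²/4 = 0.001598 m²; mean velocity V = ṁ/(ρA) = 0.394/(994 · 0.001598) = 0.2481 m/s.
Reynolds number Re = ρVD/μ = 994 · 0.2481 · 0.0451 / 0.000328 = 3.391e+04.
Re > 4000 → turbulent. Relative roughness ε/D = 4.6e-05/0.0451 = 0.00102. Haaland: 1/√f = -1.8 log₁₀[(0.00102/3.7)^1.11 + 6.9/3.391e+04] = -1.8 log₁₀[0.000112 + 0.000203] = 6.302, so f = 0.02518.
Darcy-Weisbach: ΔP = f(L/D)(ρV²/2) = 0.02518·(8/0.0451)·(994·0.2481²/2) = 0.02518·177.4·30.6 = 136.7 Pa.
ΔP = 136.7 Pa = 0.137 kPa.

ΔP ≈ 0.137 kPa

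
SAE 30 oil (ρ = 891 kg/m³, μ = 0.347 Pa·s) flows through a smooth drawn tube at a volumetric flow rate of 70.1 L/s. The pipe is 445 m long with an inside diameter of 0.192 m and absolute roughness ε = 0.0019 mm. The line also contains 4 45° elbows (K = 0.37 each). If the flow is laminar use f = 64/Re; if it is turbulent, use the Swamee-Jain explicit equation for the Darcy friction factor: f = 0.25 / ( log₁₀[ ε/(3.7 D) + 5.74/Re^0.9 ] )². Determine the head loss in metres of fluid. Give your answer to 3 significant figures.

h_f ≈ 37.6 m

Q = 70.1 L/s = 70.1/1000 = 0.0701 m³/s.
Cross-sectional area A = πD²/4 = π(0.192)²/4 = 0.02895 m²; mean velocity V = Q/A = 0.0701/0.02895 = 2.421 m/s.
Reynolds number Re = ρVD/μ = 891 · 2.421 · 0.192 / 0.347 = 1194.
Re < 2300 → laminar flow, so f = 64/Re = 64/1194 = 0.05362 (the turbulent correlation is not needed).
Total minor-loss coefficient ΣK = 4·0.37 = 1.48.
ΔP = [f·L/D + ΣK]·(ρV²/2) = [0.05362·445/0.192 + 1.48]·(891·2.421²/2) = [124.3 + 1.48]·2612 = 3.284e+05 Pa.
Head loss h_f = ΔP/(ρg) = 3.284e+05/(891·9.81) = 37.6 m.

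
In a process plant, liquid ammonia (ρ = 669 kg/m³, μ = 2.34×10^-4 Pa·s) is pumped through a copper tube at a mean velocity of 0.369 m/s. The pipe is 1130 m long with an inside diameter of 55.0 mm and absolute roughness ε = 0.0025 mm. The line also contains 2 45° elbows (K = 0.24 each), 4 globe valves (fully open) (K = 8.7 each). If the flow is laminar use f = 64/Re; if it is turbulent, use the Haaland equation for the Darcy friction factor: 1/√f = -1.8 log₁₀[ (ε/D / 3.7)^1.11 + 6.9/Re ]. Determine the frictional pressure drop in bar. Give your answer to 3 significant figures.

ΔP ≈ 0.205 bar

Reynolds number Re = ρVD/μ = 669 · 0.369 · 0.055 / 0.000234 = 5.802e+04.
Re > 4000 → turbulent. Relative roughness ε/D = 2.5e-06/0.055 = 4.55e-05. Haaland: 1/√f = -1.8 log₁₀[(4.55e-05/3.7)^1.11 + 6.9/5.802e+04] = -1.8 log₁₀[3.54e-06 + 0.000119] = 7.042, so f = 0.02017.
Total minor-loss coefficient ΣK = 2·0.24 + 4·8.7 = 35.3.
ΔP = [f·L/D + ΣK]·(ρV²/2) = [0.02017·1130/0.055 + 35.3]·(669·0.369²/2) = [414.4 + 35.3]·45.55 = 2.048e+04 Pa.
ΔP = 2.048e+04 Pa = 0.205 bar.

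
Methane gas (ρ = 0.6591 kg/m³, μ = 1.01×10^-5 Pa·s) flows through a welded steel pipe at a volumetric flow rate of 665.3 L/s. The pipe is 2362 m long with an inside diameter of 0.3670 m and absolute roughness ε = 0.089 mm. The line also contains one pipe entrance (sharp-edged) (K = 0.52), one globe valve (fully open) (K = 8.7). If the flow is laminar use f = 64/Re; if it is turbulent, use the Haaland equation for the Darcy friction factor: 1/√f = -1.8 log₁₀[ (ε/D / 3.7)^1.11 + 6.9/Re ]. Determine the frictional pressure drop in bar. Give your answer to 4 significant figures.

Q = 665.3 L/s = 665.3/1000 = 0.6653 m³/s.
Cross-sectional area A = πD²/4 = π(0.367)²/4 = 0.1058 m²; mean velocity V = Q/A = 0.6653/0.1058 = 6.289 m/s.
Reynolds number Re = ρVD/μ = 0.6591 · 6.289 · 0.367 / 1.01e-05 = 1.506e+05.
Re > 4000 → turbulent. Relative roughness ε/D = 8.9e-05/0.367 = 0.000243. Haaland: 1/√f = -1.8 log₁₀[(0.000243/3.7)^1.11 + 6.9/1.506e+05] = -1.8 log₁₀[2.27e-05 + 4.58e-05] = 7.495, so f = 0.0178.
Total minor-loss coefficient ΣK = 1·0.52 + 1·8.7 = 9.22.
ΔP = [f·L/D + ΣK]·(ρV²/2) = [0.0178·2362/0.367 + 9.22]·(0.6591·6.289²/2) = [114.6 + 9.22]·13.04 = 1613 Pa.
ΔP = 1613 Pa = 0.01613 bar.

ΔP ≈ 0.01613 bar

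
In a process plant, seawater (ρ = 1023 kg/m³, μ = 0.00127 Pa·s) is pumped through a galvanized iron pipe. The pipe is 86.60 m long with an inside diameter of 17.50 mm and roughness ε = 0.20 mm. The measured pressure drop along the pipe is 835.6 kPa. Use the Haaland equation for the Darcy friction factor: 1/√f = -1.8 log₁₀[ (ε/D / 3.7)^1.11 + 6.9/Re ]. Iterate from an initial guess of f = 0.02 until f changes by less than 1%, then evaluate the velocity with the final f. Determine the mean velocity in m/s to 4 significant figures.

V ≈ 2.837 m/s

Rearranging Darcy-Weisbach: V = √(2·ΔP·D/(f·L·ρ)). With ε/D = 0.0002/0.0175 = 0.0114, iterate starting from f = 0.02:
  f = 0.02 → V = √(2·8.356e+05·0.0175/(0.02·86.6·1023)) = 4.063 m/s; Re = ρVD/μ = 5.727e+04; f → 0.04065
  f = 0.04065 → V = 2.85 m/s; Re = 4.017e+04; f → 0.04102
Converged (Δf/f < 1%). With the final f = 0.04102: V = √(2·8.356e+05·0.0175/(0.04102·86.6·1023)) = 2.837 m/s.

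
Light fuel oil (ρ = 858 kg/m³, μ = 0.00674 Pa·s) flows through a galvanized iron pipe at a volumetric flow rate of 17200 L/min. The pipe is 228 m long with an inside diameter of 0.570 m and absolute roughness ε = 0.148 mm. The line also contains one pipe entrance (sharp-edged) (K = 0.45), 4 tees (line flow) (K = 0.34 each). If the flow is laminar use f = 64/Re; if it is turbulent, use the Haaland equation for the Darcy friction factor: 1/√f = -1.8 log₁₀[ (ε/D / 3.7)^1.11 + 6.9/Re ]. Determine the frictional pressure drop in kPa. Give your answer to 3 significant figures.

Q = 17200 L/min = 17200/60000 = 0.2867 m³/s.
Cross-sectional area A = πD²/4 = π(0.57)²/4 = 0.2552 m²; mean velocity V = Q/A = 0.2867/0.2552 = 1.123 m/s.
Reynolds number Re = ρVD/μ = 858 · 1.123 · 0.57 / 0.00674 = 8.152e+04.
Re > 4000 → turbulent. Relative roughness ε/D = 0.000148/0.57 = 0.00026. Haaland: 1/√f = -1.8 log₁₀[(0.00026/3.7)^1.11 + 6.9/8.152e+04] = -1.8 log₁₀[2.45e-05 + 8.46e-05] = 7.132, so f = 0.01966.
Total minor-loss coefficient ΣK = 1·0.45 + 4·0.34 = 1.81.
ΔP = [f·L/D + ΣK]·(ρV²/2) = [0.01966·228/0.57 + 1.81]·(858·1.123²/2) = [7.865 + 1.81]·541.4 = 5238 Pa.
ΔP = 5238 Pa = 5.24 kPa.

ΔP ≈ 5.24 kPa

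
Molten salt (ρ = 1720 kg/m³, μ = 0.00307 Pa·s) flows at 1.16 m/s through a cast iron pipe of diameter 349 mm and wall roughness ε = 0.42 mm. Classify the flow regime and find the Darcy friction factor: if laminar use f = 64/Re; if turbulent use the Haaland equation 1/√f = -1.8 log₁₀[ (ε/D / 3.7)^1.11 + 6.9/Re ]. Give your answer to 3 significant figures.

Re = ρVD/μ = 1720·1.16·0.349/0.00307 = 2.268e+05.
Re > 4000 → turbulent. ε/D = 0.00042/0.349 = 0.0012; Haaland: 1/√f = -1.8 log₁₀[0.000134 + 3.04e-05] = 6.809, so f = 0.02157.

f ≈ 0.0216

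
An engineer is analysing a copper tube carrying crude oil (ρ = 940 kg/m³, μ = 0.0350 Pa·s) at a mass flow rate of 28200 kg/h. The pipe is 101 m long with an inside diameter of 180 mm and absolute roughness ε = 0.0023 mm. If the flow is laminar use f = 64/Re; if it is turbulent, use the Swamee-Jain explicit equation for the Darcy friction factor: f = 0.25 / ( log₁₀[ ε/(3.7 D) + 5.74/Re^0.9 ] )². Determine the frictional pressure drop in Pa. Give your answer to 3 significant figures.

ΔP ≈ 1140 Pa

ṁ = 28200 kg/h = 28200/3600 = 7.833 kg/s.
A = πD²/4 = π(0.18)²/4 = 0.02545 m²; mean velocity V = ṁ/(ρA) = 7.833/(940 · 0.02545) = 0.3275 m/s.
Reynolds number Re = ρVD/μ = 940 · 0.3275 · 0.18 / 0.035 = 1583.
Re < 2300 → laminar flow, so f = 64/Re = 64/1583 = 0.04043 (the turbulent correlation is not needed).
Darcy-Weisbach: ΔP = f(L/D)(ρV²/2) = 0.04043·(101/0.18)·(940·0.3275²/2) = 0.04043·561.1·50.4 = 1143 Pa.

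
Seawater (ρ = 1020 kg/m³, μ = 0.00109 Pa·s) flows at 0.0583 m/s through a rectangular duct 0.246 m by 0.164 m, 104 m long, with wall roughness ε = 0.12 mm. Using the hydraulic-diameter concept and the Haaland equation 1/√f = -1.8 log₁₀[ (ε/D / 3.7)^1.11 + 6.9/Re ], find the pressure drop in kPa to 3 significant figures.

Hydraulic diameter D_h = 4A/P = 4·(0.246·0.164)/(2·(0.246+0.164)) = 0.1614/0.82 = 0.1968 m.
Re = ρVD_h/μ = 1020·0.0583·0.1968/0.00109 = 1.074e+04.
ε/D_h = 0.00012/0.1968 = 0.00061; Haaland gives 1/√f = -1.8 log₁₀[6.32e-05+0.000643] = 5.672, so f = 0.03108.
ΔP = f(L/D_h)(ρV²/2) = 0.03108·104/0.1968·1.733 = 28.47 Pa.
ΔP = 0.0285 kPa.

ΔP ≈ 0.0285 kPa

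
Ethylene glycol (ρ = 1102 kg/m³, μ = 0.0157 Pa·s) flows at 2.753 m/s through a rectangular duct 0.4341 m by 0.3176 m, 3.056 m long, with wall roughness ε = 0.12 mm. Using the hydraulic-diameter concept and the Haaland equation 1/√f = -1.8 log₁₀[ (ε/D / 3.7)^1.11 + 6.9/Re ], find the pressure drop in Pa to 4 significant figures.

Hydraulic diameter D_h = 4A/P = 4·(0.4341·0.3176)/(2·(0.4341+0.3176)) = 0.5515/1.503 = 0.3668 m.
Re = ρVD_h/μ = 1102·2.753·0.3668/0.0157 = 7.088e+04.
ε/D_h = 0.00012/0.3668 = 0.000327; Haaland gives 1/√f = -1.8 log₁₀[3.17e-05+9.73e-05] = 7.001, so f = 0.0204.
ΔP = f(L/D_h)(ρV²/2) = 0.0204·3.056/0.3668·4176 = 709.8 Pa.

ΔP ≈ 709.8 Pa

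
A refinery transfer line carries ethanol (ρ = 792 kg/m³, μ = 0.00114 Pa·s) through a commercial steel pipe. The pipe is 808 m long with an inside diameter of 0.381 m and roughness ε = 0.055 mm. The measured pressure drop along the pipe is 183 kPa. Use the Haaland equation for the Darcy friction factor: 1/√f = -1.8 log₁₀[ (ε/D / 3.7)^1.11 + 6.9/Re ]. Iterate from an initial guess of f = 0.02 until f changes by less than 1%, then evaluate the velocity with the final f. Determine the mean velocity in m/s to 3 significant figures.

Rearranging Darcy-Weisbach: V = √(2·ΔP·D/(f·L·ρ)). With ε/D = 5.5e-05/0.381 = 0.000144, iterate starting from f = 0.02:
  f = 0.02 → V = √(2·1.83e+05·0.381/(0.02·808·792)) = 3.301 m/s; Re = ρVD/μ = 8.737e+05; f → 0.01406
  f = 0.01406 → V = 3.936 m/s; Re = 1.042e+06; f → 0.0139
  f = 0.0139 → V = 3.96 m/s; Re = 1.048e+06; f → 0.01389
Converged (Δf/f < 1%). With the final f = 0.01389: V = √(2·1.83e+05·0.381/(0.01389·808·792)) = 3.96 m/s.

V ≈ 3.96 m/s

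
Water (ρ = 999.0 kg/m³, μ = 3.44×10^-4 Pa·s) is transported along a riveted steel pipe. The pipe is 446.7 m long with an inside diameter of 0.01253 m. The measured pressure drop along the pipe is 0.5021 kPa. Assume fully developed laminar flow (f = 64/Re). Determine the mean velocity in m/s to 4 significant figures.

For laminar flow, f = 64/Re with Re = ρVD/μ, so Darcy-Weisbach reduces to ΔP = 32μLV/D². Solving for V: V = ΔP·D²/(32μL) = 502.1·(0.01253)²/(32·0.000344·446.7) = 0.01603 m/s.
Check: Re = ρVD/μ = 999·0.01603·0.01253/0.000344 = 583.3 < 2300, so the laminar assumption holds.

V ≈ 0.01603 m/s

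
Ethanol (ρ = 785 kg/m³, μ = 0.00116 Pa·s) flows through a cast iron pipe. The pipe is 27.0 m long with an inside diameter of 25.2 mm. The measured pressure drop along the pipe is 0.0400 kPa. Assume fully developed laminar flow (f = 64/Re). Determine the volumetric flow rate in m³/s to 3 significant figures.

Q ≈ 1.26×10^-5 m³/s

For laminar flow, f = 64/Re with Re = ρVD/μ, so Darcy-Weisbach reduces to ΔP = 32μLV/D². Solving for V: V = ΔP·D²/(32μL) = 40·(0.0252)²/(32·0.00116·27) = 0.02534 m/s.
Check: Re = ρVD/μ = 785·0.02534·0.0252/0.00116 = 432.2 < 2300, so the laminar assumption holds.
Q = V·A = 0.02534·(π/4·0.0252²) = 1.264e-05 m³/s = 1.26×10^-5 m³/s.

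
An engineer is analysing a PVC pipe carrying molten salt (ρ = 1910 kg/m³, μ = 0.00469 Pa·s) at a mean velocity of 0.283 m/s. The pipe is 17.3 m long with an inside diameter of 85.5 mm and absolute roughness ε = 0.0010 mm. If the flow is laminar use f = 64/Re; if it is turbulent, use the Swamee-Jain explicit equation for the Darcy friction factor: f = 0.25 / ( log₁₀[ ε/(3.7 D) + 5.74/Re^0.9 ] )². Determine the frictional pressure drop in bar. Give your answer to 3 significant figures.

ΔP ≈ 0.00482 bar

Reynolds number Re = ρVD/μ = 1910 · 0.283 · 0.0855 / 0.00469 = 9854.
Re > 4000 → turbulent. Relative roughness ε/D = 1e-06/0.0855 = 1.17e-05. Swamee-Jain: f = 0.25/(log₁₀[1.17e-05/3.7 + 5.74/9854^0.9])² = 0.25/(log₁₀[3.16e-06 + 0.00146])² = 0.25/(-2.834)² = 0.03112.
Darcy-Weisbach: ΔP = f(L/D)(ρV²/2) = 0.03112·(17.3/0.0855)·(1910·0.283²/2) = 0.03112·202.3·76.48 = 481.6 Pa.
ΔP = 481.6 Pa = 0.00482 bar.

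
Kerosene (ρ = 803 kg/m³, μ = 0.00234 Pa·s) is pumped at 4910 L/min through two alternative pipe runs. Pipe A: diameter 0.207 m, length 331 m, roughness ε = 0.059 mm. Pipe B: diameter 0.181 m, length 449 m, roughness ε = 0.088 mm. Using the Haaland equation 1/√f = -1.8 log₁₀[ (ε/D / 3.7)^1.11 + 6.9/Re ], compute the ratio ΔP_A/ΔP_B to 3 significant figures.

ΔP_A/ΔP_B ≈ 0.359

Pipe A: V = Q/A = 0.08183/0.03365 = 2.432 m/s; Re = 1.727e+05; ε/D = 0.000285; Haaland → f = 0.01772; ΔP_A = f(L/D)(ρV²/2) = 6.728e+04 Pa.
Pipe B: V = Q/A = 0.08183/0.02573 = 3.18 m/s; Re = 1.975e+05; ε/D = 0.000486; Haaland → f = 0.01858; ΔP_B = f(L/D)(ρV²/2) = 1.872e+05 Pa.
ΔP_A/ΔP_B = 6.728e+04/1.872e+05 = 0.359.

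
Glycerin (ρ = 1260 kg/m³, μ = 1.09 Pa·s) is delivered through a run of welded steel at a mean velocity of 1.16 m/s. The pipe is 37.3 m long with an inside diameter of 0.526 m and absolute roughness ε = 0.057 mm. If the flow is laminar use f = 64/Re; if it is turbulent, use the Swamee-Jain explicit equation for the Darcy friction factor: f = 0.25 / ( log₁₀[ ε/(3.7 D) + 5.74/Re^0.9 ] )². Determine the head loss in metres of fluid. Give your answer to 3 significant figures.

h_f ≈ 0.441 m

Reynolds number Re = ρVD/μ = 1260 · 1.16 · 0.526 / 1.09 = 705.3.
Re < 2300 → laminar flow, so f = 64/Re = 64/705.3 = 0.09074 (the turbulent correlation is not needed).
Darcy-Weisbach: ΔP = f(L/D)(ρV²/2) = 0.09074·(37.3/0.526)·(1260·1.16²/2) = 0.09074·70.91·847.7 = 5455 Pa.
Head loss h_f = ΔP/(ρg) = 5455/(1260·9.81) = 0.441 m.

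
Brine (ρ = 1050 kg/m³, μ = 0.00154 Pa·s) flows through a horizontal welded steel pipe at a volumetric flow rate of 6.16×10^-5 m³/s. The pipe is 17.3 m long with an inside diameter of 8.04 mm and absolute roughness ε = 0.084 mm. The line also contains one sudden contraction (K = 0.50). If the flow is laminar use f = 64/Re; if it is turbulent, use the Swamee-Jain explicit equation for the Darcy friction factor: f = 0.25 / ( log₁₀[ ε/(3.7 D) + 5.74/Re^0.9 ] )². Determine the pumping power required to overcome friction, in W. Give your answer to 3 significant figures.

P ≈ 4.83 W

Cross-sectional area A = πD²/4 = π(0.00804)²/4 = 5.077e-05 m²; mean velocity V = Q/A = 6.16e-05/5.077e-05 = 1.213 m/s.
Reynolds number Re = ρVD/μ = 1050 · 1.213 · 0.00804 / 0.00154 = 6651.
Re > 4000 → turbulent. Relative roughness ε/D = 8.4e-05/0.00804 = 0.0104. Swamee-Jain: f = 0.25/(log₁₀[0.0104/3.7 + 5.74/6651^0.9])² = 0.25/(log₁₀[0.00282 + 0.00208])² = 0.25/(-2.309)² = 0.04688.
Total minor-loss coefficient ΣK = 1·0.5 = 0.5.
ΔP = [f·L/D + ΣK]·(ρV²/2) = [0.04688·17.3/0.00804 + 0.5]·(1050·1.213²/2) = [100.9 + 0.5]·772.9 = 7.834e+04 Pa.
Pumping power P = QΔP = 6.16e-05·7.834e+04 = 4.826 W = 4.83 W.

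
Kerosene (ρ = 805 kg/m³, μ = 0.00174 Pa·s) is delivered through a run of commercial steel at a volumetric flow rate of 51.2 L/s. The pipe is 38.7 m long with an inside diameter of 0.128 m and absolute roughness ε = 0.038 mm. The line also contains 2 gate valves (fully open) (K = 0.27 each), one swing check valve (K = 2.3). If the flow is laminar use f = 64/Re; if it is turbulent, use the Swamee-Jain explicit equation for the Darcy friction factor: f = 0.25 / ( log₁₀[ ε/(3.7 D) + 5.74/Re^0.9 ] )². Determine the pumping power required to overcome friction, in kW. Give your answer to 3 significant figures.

Q = 51.2 L/s = 51.2/1000 = 0.0512 m³/s.
Cross-sectional area A = πD²/4 = π(0.128)²/4 = 0.01287 m²; mean velocity V = Q/A = 0.0512/0.01287 = 3.979 m/s.
Reynolds number Re = ρVD/μ = 805 · 3.979 · 0.128 / 0.00174 = 2.356e+05.
Re > 4000 → turbulent. Relative roughness ε/D = 3.8e-05/0.128 = 0.000297. Swamee-Jain: f = 0.25/(log₁₀[0.000297/3.7 + 5.74/2.356e+05^0.9])² = 0.25/(log₁₀[8.02e-05 + 8.39e-05])² = 0.25/(-3.785)² = 0.01745.
Total minor-loss coefficient ΣK = 2·0.27 + 1·2.3 = 2.84.
ΔP = [f·L/D + ΣK]·(ρV²/2) = [0.01745·38.7/0.128 + 2.84]·(805·3.979²/2) = [5.277 + 2.84]·6372 = 5.172e+04 Pa.
Pumping power P = QΔP = 0.0512·5.172e+04 = 2648 W = 2.65 kW.

P ≈ 2.65 kW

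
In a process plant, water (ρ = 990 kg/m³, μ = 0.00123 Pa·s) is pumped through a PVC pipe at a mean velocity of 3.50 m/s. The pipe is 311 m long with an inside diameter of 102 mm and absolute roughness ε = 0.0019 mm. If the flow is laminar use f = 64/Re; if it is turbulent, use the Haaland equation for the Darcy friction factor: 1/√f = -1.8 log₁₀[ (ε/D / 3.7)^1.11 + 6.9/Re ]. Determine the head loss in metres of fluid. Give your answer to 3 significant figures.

h_f ≈ 27.8 m

Reynolds number Re = ρVD/μ = 990 · 3.5 · 0.102 / 0.00123 = 2.873e+05.
Re > 4000 → turbulent. Relative roughness ε/D = 1.9e-06/0.102 = 1.86e-05. Haaland: 1/√f = -1.8 log₁₀[(1.86e-05/3.7)^1.11 + 6.9/2.873e+05] = -1.8 log₁₀[1.32e-06 + 2.4e-05] = 8.273, so f = 0.01461.
Darcy-Weisbach: ΔP = f(L/D)(ρV²/2) = 0.01461·(311/0.102)·(990·3.5²/2) = 0.01461·3049·6064 = 2.701e+05 Pa.
Head loss h_f = ΔP/(ρg) = 2.701e+05/(990·9.81) = 27.8 m.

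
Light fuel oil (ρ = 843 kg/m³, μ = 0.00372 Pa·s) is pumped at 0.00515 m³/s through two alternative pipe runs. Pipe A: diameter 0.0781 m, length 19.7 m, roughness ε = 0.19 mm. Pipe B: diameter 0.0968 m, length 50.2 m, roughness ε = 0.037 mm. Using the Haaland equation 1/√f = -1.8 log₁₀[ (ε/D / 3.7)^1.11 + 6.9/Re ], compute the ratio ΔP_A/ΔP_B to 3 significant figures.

Pipe A: V = Q/A = 0.00515/0.004791 = 1.075 m/s; Re = 1.903e+04; ε/D = 0.00243; Haaland → f = 0.03047; ΔP_A = f(L/D)(ρV²/2) = 3743 Pa.
Pipe B: V = Q/A = 0.00515/0.007359 = 0.6998 m/s; Re = 1.535e+04; ε/D = 0.000382; Haaland → f = 0.02813; ΔP_B = f(L/D)(ρV²/2) = 3011 Pa.
ΔP_A/ΔP_B = 3743/3011 = 1.24.

ΔP_A/ΔP_B ≈ 1.24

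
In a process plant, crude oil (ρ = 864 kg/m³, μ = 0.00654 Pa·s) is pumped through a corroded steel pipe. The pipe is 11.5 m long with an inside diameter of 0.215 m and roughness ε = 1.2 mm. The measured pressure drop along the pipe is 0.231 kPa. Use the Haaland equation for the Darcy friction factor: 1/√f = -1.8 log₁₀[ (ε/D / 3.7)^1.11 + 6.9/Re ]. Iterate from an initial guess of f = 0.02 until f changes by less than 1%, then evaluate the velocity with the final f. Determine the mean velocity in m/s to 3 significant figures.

V ≈ 0.526 m/s

Rearranging Darcy-Weisbach: V = √(2·ΔP·D/(f·L·ρ)). With ε/D = 0.0012/0.215 = 0.00558, iterate starting from f = 0.02:
  f = 0.02 → V = √(2·231·0.215/(0.02·11.5·864)) = 0.707 m/s; Re = ρVD/μ = 2.008e+04; f → 0.03509
  f = 0.03509 → V = 0.5338 m/s; Re = 1.516e+04; f → 0.03612
  f = 0.03612 → V = 0.5261 m/s; Re = 1.494e+04; f → 0.03618
Converged (Δf/f < 1%). With the final f = 0.03618: V = √(2·231·0.215/(0.03618·11.5·864)) = 0.5257 m/s.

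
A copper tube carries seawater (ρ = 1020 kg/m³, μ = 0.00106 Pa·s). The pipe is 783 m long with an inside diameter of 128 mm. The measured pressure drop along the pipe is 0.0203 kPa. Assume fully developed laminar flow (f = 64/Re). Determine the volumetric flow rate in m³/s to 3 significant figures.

Q ≈ 1.61×10^-4 m³/s

For laminar flow, f = 64/Re with Re = ρVD/μ, so Darcy-Weisbach reduces to ΔP = 32μLV/D². Solving for V: V = ΔP·D²/(32μL) = 20.3·(0.128)²/(32·0.00106·783) = 0.01252 m/s.
Check: Re = ρVD/μ = 1020·0.01252·0.128/0.00106 = 1542 < 2300, so the laminar assumption holds.
Q = V·A = 0.01252·(π/4·0.128²) = 0.0001611 m³/s = 1.61×10^-4 m³/s.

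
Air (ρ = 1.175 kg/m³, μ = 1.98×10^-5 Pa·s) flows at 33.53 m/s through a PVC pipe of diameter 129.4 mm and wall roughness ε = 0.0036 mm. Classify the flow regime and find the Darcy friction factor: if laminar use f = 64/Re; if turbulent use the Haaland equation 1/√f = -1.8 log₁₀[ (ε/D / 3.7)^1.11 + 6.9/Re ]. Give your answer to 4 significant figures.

f ≈ 0.01498

Re = ρVD/μ = 1.175·33.53·0.1294/1.98e-05 = 2.575e+05.
Re > 4000 → turbulent. ε/D = 3.6e-06/0.1294 = 2.78e-05; Haaland: 1/√f = -1.8 log₁₀[2.05e-06 + 2.68e-05] = 8.172, so f = 0.01498.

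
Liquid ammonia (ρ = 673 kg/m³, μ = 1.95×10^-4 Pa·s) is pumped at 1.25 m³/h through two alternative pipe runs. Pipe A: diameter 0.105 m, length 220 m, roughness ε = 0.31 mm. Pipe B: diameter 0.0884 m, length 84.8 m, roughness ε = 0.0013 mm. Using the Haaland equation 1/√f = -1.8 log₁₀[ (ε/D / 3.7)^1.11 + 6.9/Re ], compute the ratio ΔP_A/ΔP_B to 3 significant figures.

Pipe A: V = Q/A = 0.0003472/0.008659 = 0.0401 m/s; Re = 1.453e+04; ε/D = 0.00295; Haaland → f = 0.03261; ΔP_A = f(L/D)(ρV²/2) = 36.97 Pa.
Pipe B: V = Q/A = 0.0003472/0.006138 = 0.05657 m/s; Re = 1.726e+04; ε/D = 1.47e-05; Haaland → f = 0.02674; ΔP_B = f(L/D)(ρV²/2) = 27.63 Pa.
ΔP_A/ΔP_B = 36.97/27.63 = 1.34.

ΔP_A/ΔP_B ≈ 1.34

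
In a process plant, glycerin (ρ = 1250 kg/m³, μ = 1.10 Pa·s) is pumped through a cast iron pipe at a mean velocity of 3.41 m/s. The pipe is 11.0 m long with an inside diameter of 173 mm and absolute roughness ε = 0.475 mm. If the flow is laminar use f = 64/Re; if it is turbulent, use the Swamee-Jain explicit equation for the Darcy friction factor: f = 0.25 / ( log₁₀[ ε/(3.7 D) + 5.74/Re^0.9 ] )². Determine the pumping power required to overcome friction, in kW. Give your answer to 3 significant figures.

P ≈ 3.54 kW

Reynolds number Re = ρVD/μ = 1250 · 3.41 · 0.173 / 1.1 = 670.4.
Re < 2300 → laminar flow, so f = 64/Re = 64/670.4 = 0.09547 (the turbulent correlation is not needed).
Darcy-Weisbach: ΔP = f(L/D)(ρV²/2) = 0.09547·(11/0.173)·(1250·3.41²/2) = 0.09547·63.58·7268 = 4.412e+04 Pa.
Q = V·A = 3.41·0.02351 = 0.08016 m³/s.
Pumping power P = QΔP = 0.08016·4.412e+04 = 3536 W = 3.54 kW.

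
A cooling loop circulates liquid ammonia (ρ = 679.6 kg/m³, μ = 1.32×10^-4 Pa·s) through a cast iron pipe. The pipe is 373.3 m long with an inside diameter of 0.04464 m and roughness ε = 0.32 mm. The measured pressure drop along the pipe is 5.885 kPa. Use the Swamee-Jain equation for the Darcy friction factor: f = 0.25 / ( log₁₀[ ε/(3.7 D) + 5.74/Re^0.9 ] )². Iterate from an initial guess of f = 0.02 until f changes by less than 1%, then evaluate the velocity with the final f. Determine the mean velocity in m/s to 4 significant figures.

Rearranging Darcy-Weisbach: V = √(2·ΔP·D/(f·L·ρ)). With ε/D = 0.00032/0.04464 = 0.00717, iterate starting from f = 0.02:
  f = 0.02 → V = √(2·5885·0.04464/(0.02·373.3·679.6)) = 0.3218 m/s; Re = ρVD/μ = 7.396e+04; f → 0.03527
  f = 0.03527 → V = 0.2423 m/s; Re = 5.569e+04; f → 0.03563
  f = 0.03563 → V = 0.2411 m/s; Re = 5.541e+04; f → 0.03564
Converged (Δf/f < 1%). With the final f = 0.03564: V = √(2·5885·0.04464/(0.03564·373.3·679.6)) = 0.2411 m/s.

V ≈ 0.2411 m/s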